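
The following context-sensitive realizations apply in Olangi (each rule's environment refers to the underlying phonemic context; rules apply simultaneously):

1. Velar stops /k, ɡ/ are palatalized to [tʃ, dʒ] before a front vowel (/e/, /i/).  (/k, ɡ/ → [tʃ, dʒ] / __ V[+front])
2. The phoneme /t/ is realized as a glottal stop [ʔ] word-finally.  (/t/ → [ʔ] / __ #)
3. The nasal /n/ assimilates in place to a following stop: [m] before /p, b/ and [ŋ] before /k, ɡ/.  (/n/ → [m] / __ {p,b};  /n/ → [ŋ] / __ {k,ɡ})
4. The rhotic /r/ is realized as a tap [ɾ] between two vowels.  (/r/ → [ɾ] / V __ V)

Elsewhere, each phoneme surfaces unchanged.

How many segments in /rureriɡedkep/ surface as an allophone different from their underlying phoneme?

4

Segments that undergo a rule: /r/ → [ɾ] (rule 4); /r/ → [ɾ] (rule 4); /ɡ/ → [dʒ] (rule 1); /k/ → [tʃ] (rule 1).
All other segments surface unchanged.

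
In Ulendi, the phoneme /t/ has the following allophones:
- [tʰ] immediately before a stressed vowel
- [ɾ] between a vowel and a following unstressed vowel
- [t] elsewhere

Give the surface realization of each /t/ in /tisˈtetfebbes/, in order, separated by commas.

Occurrence 1 (position 1): no conditioning environment matches → elsewhere allophone [t].
Occurrence 2 (position 4): immediately before a stressed vowel → [tʰ].
Occurrence 3 (position 6): no conditioning environment matches → elsewhere allophone [t].

[t], [tʰ], [t]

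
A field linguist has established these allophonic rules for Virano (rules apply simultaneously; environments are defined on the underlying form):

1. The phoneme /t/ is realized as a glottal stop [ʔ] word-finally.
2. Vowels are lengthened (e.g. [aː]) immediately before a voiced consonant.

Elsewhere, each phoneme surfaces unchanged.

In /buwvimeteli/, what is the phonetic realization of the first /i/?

/i/ — between /v/ and /m/, before a voiced consonant — surfaces as [iː] (rule 2).

[iː]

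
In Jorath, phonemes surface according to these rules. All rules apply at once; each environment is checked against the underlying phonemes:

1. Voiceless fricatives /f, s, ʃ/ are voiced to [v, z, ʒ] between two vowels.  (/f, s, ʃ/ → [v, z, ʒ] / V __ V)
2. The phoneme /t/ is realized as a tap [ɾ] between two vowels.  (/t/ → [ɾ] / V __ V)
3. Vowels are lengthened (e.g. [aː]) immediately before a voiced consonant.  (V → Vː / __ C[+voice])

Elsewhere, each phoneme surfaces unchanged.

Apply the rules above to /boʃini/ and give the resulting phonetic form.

/b/ stays [b].
/o/ — between /b/ and /ʃ/; rule 3 does not apply here → [o].
/ʃ/ (between /o/ and /i/): between two vowels, so rule 1 applies → [ʒ].
Rule 3 applies to /i/ (between /ʃ/ and /n/: before a voiced consonant) → [iː].
/n/ stays [n].
/i/ (word-final) fails the environment for rule 3, so it stays [i].

[boʒiːni]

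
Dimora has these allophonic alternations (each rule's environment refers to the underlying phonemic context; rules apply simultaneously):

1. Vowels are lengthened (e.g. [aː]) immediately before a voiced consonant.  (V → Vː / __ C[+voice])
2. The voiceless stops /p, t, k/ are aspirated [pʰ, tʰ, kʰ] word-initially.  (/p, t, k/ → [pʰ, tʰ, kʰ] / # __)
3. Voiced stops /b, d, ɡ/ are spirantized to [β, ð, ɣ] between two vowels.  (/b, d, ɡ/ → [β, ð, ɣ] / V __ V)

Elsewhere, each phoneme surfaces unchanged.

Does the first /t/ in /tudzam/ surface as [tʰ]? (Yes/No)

Rule 2 applies to /t/ (word-initial: word-initially) → [tʰ].
The actual realization is [tʰ], which matches [tʰ].

Yes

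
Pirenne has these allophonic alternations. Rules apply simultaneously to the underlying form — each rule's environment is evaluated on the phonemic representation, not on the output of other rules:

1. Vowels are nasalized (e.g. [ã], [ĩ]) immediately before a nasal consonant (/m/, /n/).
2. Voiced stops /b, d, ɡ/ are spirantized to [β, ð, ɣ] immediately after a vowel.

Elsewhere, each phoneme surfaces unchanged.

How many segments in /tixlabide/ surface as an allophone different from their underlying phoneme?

Segments that undergo a rule: /b/ → [β] (rule 2); /d/ → [ð] (rule 2).
All other segments surface unchanged.

2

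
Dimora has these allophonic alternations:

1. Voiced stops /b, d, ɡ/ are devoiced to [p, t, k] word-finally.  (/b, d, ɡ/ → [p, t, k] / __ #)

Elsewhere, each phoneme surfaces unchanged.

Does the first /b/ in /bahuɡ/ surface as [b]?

Yes

/b/ (word-initial) fails the environment for rule 1, so it stays [b].
The actual realization is [b], which matches [b].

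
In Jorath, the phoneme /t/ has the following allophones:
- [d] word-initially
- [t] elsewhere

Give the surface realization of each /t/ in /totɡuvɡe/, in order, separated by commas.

[d], [t]

Occurrence 1 (position 1): word-initially → [d].
Occurrence 2 (position 3): no conditioning environment matches → elsewhere allophone [t].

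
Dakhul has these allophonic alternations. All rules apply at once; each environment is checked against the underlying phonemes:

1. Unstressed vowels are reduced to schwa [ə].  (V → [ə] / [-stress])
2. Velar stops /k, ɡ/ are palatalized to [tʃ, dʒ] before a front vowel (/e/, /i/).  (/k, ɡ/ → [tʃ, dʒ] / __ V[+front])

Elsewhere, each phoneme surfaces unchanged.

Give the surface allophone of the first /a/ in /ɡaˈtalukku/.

/a/ (between /ɡ/ and /t/) occurs in an unstressed syllable → [ə] by rule 1.

[ə]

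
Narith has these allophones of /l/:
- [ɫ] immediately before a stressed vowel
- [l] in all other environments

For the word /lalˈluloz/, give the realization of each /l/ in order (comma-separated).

[l], [l], [ɫ], [l]

Occurrence 1 (position 1): no conditioning environment matches → elsewhere allophone [l].
Occurrence 2 (position 3): no conditioning environment matches → elsewhere allophone [l].
Occurrence 3 (position 4): immediately before a stressed vowel → [ɫ].
Occurrence 4 (position 6): no conditioning environment matches → elsewhere allophone [l].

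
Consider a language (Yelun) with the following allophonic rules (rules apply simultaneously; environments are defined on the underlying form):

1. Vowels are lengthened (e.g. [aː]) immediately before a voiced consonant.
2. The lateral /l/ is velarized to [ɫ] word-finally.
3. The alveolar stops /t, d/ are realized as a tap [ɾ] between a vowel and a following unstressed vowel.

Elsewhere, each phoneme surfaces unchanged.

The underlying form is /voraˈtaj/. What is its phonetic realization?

/v/ (word-initial) is unaffected → [v].
Rule 1 applies to /o/ (between /v/ and /r/: before a voiced consonant) → [oː].
/r/ stays [r].
/a/ (between /r/ and /t/): rule 1 targets it, but not before a voiced consonant → unchanged [a].
/t/ (between /a/ and /a/): rule 3 targets it, but not between a vowel and a following unstressed vowel → unchanged [t].
/a/ meets the environment for rule 1 (before a voiced consonant) → [aː].
/j/ (word-final): no rule targets it → [j].

[voːraˈtaːj]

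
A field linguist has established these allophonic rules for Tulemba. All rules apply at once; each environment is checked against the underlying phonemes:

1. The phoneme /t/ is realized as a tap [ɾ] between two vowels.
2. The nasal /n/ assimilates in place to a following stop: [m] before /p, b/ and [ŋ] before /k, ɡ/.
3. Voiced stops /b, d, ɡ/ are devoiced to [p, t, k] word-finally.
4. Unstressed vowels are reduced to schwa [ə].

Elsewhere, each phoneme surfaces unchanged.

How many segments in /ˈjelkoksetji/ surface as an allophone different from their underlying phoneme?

Segments that undergo a rule: /o/ → [ə] (rule 4); /e/ → [ə] (rule 4); /i/ → [ə] (rule 4).
All other segments surface unchanged.

3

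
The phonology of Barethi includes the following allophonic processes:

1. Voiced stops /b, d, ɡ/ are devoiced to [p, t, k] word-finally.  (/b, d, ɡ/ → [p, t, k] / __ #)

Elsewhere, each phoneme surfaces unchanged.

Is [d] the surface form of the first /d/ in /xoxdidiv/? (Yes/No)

Yes

/d/ (between /x/ and /i/): rule 1 targets it, but not word-finally → unchanged [d].
The actual realization is [d], which matches [d].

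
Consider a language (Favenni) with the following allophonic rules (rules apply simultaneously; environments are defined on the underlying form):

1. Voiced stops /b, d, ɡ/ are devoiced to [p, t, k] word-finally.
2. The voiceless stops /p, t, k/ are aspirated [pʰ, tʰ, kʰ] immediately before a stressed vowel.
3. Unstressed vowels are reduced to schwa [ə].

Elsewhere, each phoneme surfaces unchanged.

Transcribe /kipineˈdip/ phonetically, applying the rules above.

[kəpənəˈdip]

/k/ (word-initial) is in the target of rule 2 but the environment (immediately before a stressed vowel) is not met → [k].
/i/ — between /k/ and /p/, in an unstressed syllable — surfaces as [ə] (rule 3).
/p/ (between /i/ and /i/) fails the environment for rule 2, so it stays [p].
Rule 3 applies to /i/ (between /p/ and /n/: in an unstressed syllable) → [ə].
/n/ (between /i/ and /e/): no rule targets it → [n].
/e/ — between /n/ and /d/, in an unstressed syllable — surfaces as [ə] (rule 3).
/d/ — between /e/ and /i/; rule 1 does not apply here → [d].
/i/ (between /d/ and /p/) is in the target of rule 3 but the environment (in an unstressed syllable) is not met → [i].
/p/ (word-final) fails the environment for rule 2, so it stays [p].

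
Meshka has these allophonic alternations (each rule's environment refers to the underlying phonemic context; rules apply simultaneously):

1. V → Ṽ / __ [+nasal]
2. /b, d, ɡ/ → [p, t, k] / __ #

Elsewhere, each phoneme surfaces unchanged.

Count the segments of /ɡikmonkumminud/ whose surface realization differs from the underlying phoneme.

4

Segments that undergo a rule: /o/ → [õ] (rule 1); /u/ → [ũ] (rule 1); /i/ → [ĩ] (rule 1); /d/ → [t] (rule 2).
All other segments surface unchanged.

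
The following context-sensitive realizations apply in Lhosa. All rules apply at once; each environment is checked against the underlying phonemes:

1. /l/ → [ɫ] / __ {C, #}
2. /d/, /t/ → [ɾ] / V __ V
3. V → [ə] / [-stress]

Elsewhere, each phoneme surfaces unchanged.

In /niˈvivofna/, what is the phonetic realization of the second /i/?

[i]

/i/ (between /v/ and /v/): rule 3 targets it, but not in an unstressed syllable → unchanged [i].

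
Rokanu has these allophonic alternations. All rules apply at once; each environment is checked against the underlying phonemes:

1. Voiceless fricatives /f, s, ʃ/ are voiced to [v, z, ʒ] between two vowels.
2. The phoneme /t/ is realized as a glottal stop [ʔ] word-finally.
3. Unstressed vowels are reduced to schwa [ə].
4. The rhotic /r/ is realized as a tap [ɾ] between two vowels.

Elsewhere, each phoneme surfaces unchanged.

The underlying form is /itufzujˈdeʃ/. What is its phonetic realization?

[ətəfzəjˈdeʃ]

/i/ meets the environment for rule 3 (in an unstressed syllable) → [ə].
/t/ — between /i/ and /u/; rule 2 does not apply here → [t].
/u/ meets the environment for rule 3 (in an unstressed syllable) → [ə].
/f/ — between /u/ and /z/; rule 1 does not apply here → [f].
/z/ stays [z].
/u/ meets the environment for rule 3 (in an unstressed syllable) → [ə].
/j/ (between /u/ and /d/): no rule targets it → [j].
/d/ (between /j/ and /e/): no rule targets it → [d].
/e/ — between /d/ and /ʃ/; rule 3 does not apply here → [e].
/ʃ/ (word-final) fails the environment for rule 1, so it stays [ʃ].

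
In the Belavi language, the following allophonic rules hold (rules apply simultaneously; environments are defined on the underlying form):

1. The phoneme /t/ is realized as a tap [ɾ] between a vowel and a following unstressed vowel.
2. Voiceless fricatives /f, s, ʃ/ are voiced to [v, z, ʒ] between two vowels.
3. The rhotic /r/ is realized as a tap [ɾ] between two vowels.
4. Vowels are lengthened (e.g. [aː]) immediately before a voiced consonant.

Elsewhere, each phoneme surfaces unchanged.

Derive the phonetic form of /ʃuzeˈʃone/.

/ʃ/ — word-initial; rule 2 does not apply here → [ʃ].
/u/ meets the environment for rule 4 (before a voiced consonant) → [uː].
/z/ — not in any rule's target class → [z].
/e/ (between /z/ and /ʃ/) is in the target of rule 4 but the environment (before a voiced consonant) is not met → [e].
Rule 2 applies to /ʃ/ (between /e/ and /o/: between two vowels) → [ʒ].
/o/ (between /ʃ/ and /n/) occurs before a voiced consonant → [oː] by rule 4.
/n/ stays [n].
/e/ — word-final; rule 4 does not apply here → [e].

[ʃuːzeˈʒoːne]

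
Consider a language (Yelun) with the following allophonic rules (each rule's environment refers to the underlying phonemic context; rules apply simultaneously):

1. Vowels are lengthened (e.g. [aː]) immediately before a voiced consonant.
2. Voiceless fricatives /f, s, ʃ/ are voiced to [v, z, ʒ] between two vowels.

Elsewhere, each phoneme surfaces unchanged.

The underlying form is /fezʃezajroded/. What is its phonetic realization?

/f/ (word-initial): rule 2 targets it, but not between two vowels → unchanged [f].
/e/ meets the environment for rule 1 (before a voiced consonant) → [eː].
/z/ (between /e/ and /ʃ/): no rule targets it → [z].
/ʃ/ (between /z/ and /e/): rule 2 targets it, but not between two vowels → unchanged [ʃ].
Rule 1 applies to /e/ (between /ʃ/ and /z/: before a voiced consonant) → [eː].
/z/ stays [z].
Rule 1 applies to /a/ (between /z/ and /j/: before a voiced consonant) → [aː].
/j/ (between /a/ and /r/) is unaffected → [j].
/r/ (between /j/ and /o/) is unaffected → [r].
/o/ (between /r/ and /d/): before a voiced consonant, so rule 1 applies → [oː].
/d/ (between /o/ and /e/) is unaffected → [d].
/e/ — between /d/ and /d/, before a voiced consonant — surfaces as [eː] (rule 1).
/d/ (word-final) is unaffected → [d].

[feːzʃeːzaːjroːdeːd]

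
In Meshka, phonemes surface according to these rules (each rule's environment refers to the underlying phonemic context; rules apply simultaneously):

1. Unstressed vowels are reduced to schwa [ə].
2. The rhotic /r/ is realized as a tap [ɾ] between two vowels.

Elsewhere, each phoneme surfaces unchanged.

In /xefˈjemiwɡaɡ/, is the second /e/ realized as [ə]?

No

/e/ (between /j/ and /m/) fails the environment for rule 1, so it stays [e].
The actual realization is [e], not [ə].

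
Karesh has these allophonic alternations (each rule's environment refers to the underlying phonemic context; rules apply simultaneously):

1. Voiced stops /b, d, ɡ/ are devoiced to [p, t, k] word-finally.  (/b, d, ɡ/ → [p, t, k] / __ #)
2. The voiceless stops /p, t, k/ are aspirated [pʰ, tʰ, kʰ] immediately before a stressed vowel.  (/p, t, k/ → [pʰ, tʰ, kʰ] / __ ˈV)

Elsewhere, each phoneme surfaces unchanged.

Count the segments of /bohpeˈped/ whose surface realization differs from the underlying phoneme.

2

Segments that undergo a rule: /p/ → [pʰ] (rule 2); /d/ → [t] (rule 1).
All other segments surface unchanged.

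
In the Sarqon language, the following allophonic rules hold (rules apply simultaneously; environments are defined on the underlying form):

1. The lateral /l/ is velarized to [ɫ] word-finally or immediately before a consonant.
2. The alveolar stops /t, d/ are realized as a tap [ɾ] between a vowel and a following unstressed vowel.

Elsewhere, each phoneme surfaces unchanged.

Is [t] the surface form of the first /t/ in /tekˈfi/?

Yes

/t/ — word-initial; rule 2 does not apply here → [t].
The actual realization is [t], which matches [t].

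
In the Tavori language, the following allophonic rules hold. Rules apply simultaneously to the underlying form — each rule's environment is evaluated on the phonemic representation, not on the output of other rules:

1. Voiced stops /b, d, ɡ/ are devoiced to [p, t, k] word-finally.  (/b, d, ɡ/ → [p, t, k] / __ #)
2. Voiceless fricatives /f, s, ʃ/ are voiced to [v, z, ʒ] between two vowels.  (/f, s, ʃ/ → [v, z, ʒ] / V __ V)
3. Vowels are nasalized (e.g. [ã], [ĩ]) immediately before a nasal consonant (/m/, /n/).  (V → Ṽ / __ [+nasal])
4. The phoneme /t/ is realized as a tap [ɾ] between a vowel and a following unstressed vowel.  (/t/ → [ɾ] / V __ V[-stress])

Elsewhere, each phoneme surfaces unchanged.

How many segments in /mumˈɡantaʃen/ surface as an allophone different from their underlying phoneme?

Segments that undergo a rule: /u/ → [ũ] (rule 3); /a/ → [ã] (rule 3); /ʃ/ → [ʒ] (rule 2); /e/ → [ẽ] (rule 3).
All other segments surface unchanged.

4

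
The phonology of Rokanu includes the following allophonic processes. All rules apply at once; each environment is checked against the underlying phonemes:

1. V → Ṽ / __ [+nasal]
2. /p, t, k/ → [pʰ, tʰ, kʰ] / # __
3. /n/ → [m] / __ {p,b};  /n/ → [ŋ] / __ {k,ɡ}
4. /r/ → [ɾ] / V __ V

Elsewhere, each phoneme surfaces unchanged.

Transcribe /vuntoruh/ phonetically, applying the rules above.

[vũntoɾuh]

/u/ — between /v/ and /n/, before a nasal consonant — surfaces as [ũ] (rule 1).
/n/ (between /u/ and /t/) is in the target of rule 3 but the environment (before a labial or velar stop) is not met → [n].
/t/ (between /n/ and /o/): rule 2 targets it, but not word-initially → unchanged [t].
/o/ (between /t/ and /r/) fails the environment for rule 1, so it stays [o].
/r/ — between /o/ and /u/, between two vowels — surfaces as [ɾ] (rule 4).
/u/ — between /r/ and /h/; rule 1 does not apply here → [u].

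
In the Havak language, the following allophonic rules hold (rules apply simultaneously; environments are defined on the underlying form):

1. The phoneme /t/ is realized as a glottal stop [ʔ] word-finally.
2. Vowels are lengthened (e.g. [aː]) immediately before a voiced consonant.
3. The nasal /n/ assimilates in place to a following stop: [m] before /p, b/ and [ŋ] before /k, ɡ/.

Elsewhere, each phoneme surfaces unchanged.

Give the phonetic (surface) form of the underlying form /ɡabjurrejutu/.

[ɡaːbjuːrreːjutu]

/ɡ/ (word-initial): no rule targets it → [ɡ].
/a/ — between /ɡ/ and /b/, before a voiced consonant — surfaces as [aː] (rule 2).
/b/ (between /a/ and /j/): no rule targets it → [b].
/j/ (between /b/ and /u/) is unaffected → [j].
/u/ (between /j/ and /r/): before a voiced consonant, so rule 2 applies → [uː].
/r/ (between /u/ and /r/): no rule targets it → [r].
/r/ — not in any rule's target class → [r].
/e/ meets the environment for rule 2 (before a voiced consonant) → [eː].
/j/ — not in any rule's target class → [j].
/u/ (between /j/ and /t/) is in the target of rule 2 but the environment (before a voiced consonant) is not met → [u].
/t/ (between /u/ and /u/) fails the environment for rule 1, so it stays [t].
/u/ (word-final) is in the target of rule 2 but the environment (before a voiced consonant) is not met → [u].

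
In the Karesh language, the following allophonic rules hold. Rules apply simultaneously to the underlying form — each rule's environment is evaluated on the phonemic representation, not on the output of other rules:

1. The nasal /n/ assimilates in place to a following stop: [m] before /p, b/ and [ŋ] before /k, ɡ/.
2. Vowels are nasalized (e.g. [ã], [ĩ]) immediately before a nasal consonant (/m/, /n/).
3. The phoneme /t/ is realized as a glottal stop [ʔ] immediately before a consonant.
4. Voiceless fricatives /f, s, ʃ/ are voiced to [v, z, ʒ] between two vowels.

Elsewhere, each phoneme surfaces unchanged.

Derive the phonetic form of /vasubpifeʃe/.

/v/ stays [v].
/a/ (between /v/ and /s/) fails the environment for rule 2, so it stays [a].
/s/ (between /a/ and /u/): between two vowels, so rule 4 applies → [z].
/u/ (between /s/ and /b/): rule 2 targets it, but not before a nasal consonant → unchanged [u].
/b/ stays [b].
/p/ — not in any rule's target class → [p].
/i/ (between /p/ and /f/) is in the target of rule 2 but the environment (before a nasal consonant) is not met → [i].
/f/ (between /i/ and /e/): between two vowels, so rule 4 applies → [v].
/e/ (between /f/ and /ʃ/): rule 2 targets it, but not before a nasal consonant → unchanged [e].
Rule 4 applies to /ʃ/ (between /e/ and /e/: between two vowels) → [ʒ].
/e/ — word-final; rule 2 does not apply here → [e].

[vazubpiveʒe]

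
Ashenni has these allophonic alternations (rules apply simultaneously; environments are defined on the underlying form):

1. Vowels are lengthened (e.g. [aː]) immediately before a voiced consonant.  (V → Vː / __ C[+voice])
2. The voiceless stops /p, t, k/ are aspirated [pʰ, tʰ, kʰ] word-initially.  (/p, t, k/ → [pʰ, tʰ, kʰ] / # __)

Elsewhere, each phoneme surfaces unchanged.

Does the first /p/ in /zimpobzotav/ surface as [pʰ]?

/p/ (between /m/ and /o/): rule 2 targets it, but not word-initially → unchanged [p].
The actual realization is [p], not [pʰ].

No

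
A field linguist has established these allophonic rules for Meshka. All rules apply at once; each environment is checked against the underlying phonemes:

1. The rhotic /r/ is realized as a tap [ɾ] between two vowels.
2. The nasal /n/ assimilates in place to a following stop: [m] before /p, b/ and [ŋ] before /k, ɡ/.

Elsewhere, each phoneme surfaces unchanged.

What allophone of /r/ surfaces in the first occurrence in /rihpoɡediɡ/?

[r]

/r/ (word-initial) is in the target of rule 1 but the environment (between two vowels) is not met → [r].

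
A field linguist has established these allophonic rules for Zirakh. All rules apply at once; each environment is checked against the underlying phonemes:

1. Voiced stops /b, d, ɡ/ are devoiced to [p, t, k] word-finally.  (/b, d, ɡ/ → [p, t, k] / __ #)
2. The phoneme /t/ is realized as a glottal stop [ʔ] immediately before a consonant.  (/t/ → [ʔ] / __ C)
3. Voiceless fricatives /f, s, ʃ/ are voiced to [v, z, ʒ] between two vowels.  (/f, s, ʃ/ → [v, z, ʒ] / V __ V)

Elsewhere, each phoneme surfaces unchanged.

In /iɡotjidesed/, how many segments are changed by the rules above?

3

Segments that undergo a rule: /t/ → [ʔ] (rule 2); /s/ → [z] (rule 3); /d/ → [t] (rule 1).
All other segments surface unchanged.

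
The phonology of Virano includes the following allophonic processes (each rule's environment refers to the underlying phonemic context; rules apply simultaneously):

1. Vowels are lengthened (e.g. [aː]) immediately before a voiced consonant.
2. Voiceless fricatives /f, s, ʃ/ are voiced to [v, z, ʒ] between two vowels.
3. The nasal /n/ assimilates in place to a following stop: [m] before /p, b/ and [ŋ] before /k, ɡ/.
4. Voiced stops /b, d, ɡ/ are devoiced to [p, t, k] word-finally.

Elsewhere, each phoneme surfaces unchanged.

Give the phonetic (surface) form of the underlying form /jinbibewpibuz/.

/j/ (word-initial): no rule targets it → [j].
Rule 1 applies to /i/ (between /j/ and /n/: before a voiced consonant) → [iː].
Rule 3 applies to /n/ (between /i/ and /b/: before a labial or velar stop) → [m].
/b/ — between /n/ and /i/; rule 4 does not apply here → [b].
/i/ meets the environment for rule 1 (before a voiced consonant) → [iː].
/b/ (between /i/ and /e/) is in the target of rule 4 but the environment (word-finally) is not met → [b].
/e/ (between /b/ and /w/): before a voiced consonant, so rule 1 applies → [eː].
/w/ (between /e/ and /p/): no rule targets it → [w].
/p/ stays [p].
/i/ — between /p/ and /b/, before a voiced consonant — surfaces as [iː] (rule 1).
/b/ — between /i/ and /u/; rule 4 does not apply here → [b].
/u/ — between /b/ and /z/, before a voiced consonant — surfaces as [uː] (rule 1).
/z/ (word-final) is unaffected → [z].

[jiːmbiːbeːwpiːbuːz]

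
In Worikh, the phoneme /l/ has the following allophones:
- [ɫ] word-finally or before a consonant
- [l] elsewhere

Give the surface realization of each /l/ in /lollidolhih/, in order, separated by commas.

[l], [ɫ], [l], [ɫ]

Occurrence 1 (position 1): no conditioning environment matches → elsewhere allophone [l].
Occurrence 2 (position 3): word-finally or before a consonant → [ɫ].
Occurrence 3 (position 4): no conditioning environment matches → elsewhere allophone [l].
Occurrence 4 (position 8): word-finally or before a consonant → [ɫ].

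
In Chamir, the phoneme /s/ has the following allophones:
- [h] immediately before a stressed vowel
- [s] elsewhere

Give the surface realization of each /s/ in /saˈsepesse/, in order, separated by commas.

[s], [h], [s], [s]

Occurrence 1 (position 1): no conditioning environment matches → elsewhere allophone [s].
Occurrence 2 (position 3): immediately before a stressed vowel → [h].
Occurrence 3 (position 7): no conditioning environment matches → elsewhere allophone [s].
Occurrence 4 (position 8): no conditioning environment matches → elsewhere allophone [s].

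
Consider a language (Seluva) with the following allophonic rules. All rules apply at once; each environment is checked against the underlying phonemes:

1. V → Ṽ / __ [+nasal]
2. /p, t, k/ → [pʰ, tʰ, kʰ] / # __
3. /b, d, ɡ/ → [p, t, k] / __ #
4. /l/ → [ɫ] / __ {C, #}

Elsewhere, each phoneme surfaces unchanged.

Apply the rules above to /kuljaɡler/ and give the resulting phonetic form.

[kʰuɫjaɡler]

Rule 2 applies to /k/ (word-initial: word-initially) → [kʰ].
/u/ (between /k/ and /l/) fails the environment for rule 1, so it stays [u].
/l/ — between /u/ and /j/, word-finally or immediately before a consonant — surfaces as [ɫ] (rule 4).
/j/ — not in any rule's target class → [j].
/a/ (between /j/ and /ɡ/) fails the environment for rule 1, so it stays [a].
/ɡ/ (between /a/ and /l/) fails the environment for rule 3, so it stays [ɡ].
/l/ (between /ɡ/ and /e/) is in the target of rule 4 but the environment (word-finally or immediately before a consonant) is not met → [l].
/e/ — between /l/ and /r/; rule 1 does not apply here → [e].
/r/ (word-final) is unaffected → [r].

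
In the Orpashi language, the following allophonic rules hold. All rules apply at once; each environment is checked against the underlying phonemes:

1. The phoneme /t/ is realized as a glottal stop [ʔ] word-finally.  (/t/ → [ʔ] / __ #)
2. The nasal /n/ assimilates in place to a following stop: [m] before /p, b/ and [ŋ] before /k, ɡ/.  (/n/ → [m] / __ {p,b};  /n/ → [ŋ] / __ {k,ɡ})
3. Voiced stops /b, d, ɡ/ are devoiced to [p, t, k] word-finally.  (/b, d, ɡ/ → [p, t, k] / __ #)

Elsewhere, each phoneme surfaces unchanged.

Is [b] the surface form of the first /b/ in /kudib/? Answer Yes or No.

Rule 3 applies to /b/ (word-final: word-finally) → [p].
The actual realization is [p], not [b].

No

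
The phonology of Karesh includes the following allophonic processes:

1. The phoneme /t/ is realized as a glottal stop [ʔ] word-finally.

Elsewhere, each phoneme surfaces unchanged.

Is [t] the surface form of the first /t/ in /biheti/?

Yes

/t/ — between /e/ and /i/; rule 1 does not apply here → [t].
The actual realization is [t], which matches [t].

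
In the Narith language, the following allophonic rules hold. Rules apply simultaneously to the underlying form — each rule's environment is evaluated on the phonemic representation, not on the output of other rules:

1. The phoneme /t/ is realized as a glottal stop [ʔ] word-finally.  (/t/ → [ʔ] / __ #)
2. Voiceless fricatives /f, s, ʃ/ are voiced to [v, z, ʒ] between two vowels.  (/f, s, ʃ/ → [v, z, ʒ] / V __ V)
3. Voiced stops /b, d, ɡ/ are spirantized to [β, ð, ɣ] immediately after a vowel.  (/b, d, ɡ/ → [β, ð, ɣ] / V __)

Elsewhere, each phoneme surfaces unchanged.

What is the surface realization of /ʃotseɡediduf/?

[ʃotseɣeðiðuf]

/ʃ/ (word-initial) fails the environment for rule 2, so it stays [ʃ].
/o/ — not in any rule's target class → [o].
/t/ — between /o/ and /s/; rule 1 does not apply here → [t].
/s/ (between /t/ and /e/) is in the target of rule 2 but the environment (between two vowels) is not met → [s].
/e/ stays [e].
Rule 3 applies to /ɡ/ (between /e/ and /e/: immediately after a vowel) → [ɣ].
/e/ (between /ɡ/ and /d/): no rule targets it → [e].
/d/ (between /e/ and /i/) occurs immediately after a vowel → [ð] by rule 3.
/i/ stays [i].
/d/ (between /i/ and /u/) occurs immediately after a vowel → [ð] by rule 3.
/u/ (between /d/ and /f/) is unaffected → [u].
/f/ (word-final) fails the environment for rule 2, so it stays [f].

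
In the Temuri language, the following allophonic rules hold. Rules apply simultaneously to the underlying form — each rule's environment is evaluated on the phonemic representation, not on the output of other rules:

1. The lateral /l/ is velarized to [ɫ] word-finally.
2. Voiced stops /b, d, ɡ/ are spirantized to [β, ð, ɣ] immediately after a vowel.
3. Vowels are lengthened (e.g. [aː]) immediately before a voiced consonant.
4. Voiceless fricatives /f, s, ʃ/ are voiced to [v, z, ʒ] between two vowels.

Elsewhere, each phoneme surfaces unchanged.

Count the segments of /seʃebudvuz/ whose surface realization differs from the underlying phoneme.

Segments that undergo a rule: /ʃ/ → [ʒ] (rule 4); /e/ → [eː] (rule 3); /b/ → [β] (rule 2); /u/ → [uː] (rule 3); /d/ → [ð] (rule 2); /u/ → [uː] (rule 3).
All other segments surface unchanged.

6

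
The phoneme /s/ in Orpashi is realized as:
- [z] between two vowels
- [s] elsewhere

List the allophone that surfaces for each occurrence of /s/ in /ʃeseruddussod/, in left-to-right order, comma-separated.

Occurrence 1 (position 3): between two vowels → [z].
Occurrence 2 (position 10): no conditioning environment matches → elsewhere allophone [s].
Occurrence 3 (position 11): no conditioning environment matches → elsewhere allophone [s].

[z], [s], [s]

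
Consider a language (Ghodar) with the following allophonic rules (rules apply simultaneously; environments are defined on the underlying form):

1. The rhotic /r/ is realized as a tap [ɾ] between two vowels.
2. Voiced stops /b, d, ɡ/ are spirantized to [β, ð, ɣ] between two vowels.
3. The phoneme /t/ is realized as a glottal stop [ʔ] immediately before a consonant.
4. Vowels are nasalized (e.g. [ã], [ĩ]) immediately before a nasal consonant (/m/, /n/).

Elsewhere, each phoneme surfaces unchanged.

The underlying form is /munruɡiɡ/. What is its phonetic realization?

/m/ — not in any rule's target class → [m].
/u/ (between /m/ and /n/) occurs before a nasal consonant → [ũ] by rule 4.
/n/ stays [n].
/r/ — between /n/ and /u/; rule 1 does not apply here → [r].
/u/ (between /r/ and /ɡ/) is in the target of rule 4 but the environment (before a nasal consonant) is not met → [u].
Rule 2 applies to /ɡ/ (between /u/ and /i/: between two vowels) → [ɣ].
/i/ (between /ɡ/ and /ɡ/): rule 4 targets it, but not before a nasal consonant → unchanged [i].
/ɡ/ (word-final) fails the environment for rule 2, so it stays [ɡ].

[mũnruɣiɡ]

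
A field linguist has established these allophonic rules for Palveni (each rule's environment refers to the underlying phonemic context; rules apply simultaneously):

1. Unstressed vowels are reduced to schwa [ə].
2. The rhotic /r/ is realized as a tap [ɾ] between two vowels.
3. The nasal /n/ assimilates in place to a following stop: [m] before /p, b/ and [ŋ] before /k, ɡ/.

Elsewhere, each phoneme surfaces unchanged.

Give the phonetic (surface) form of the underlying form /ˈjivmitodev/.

[ˈjivmətədəv]

/j/ — not in any rule's target class → [j].
/i/ (between /j/ and /v/) fails the environment for rule 1, so it stays [i].
/v/ — not in any rule's target class → [v].
/m/ — not in any rule's target class → [m].
/i/ — between /m/ and /t/, in an unstressed syllable — surfaces as [ə] (rule 1).
/t/ stays [t].
/o/ (between /t/ and /d/) occurs in an unstressed syllable → [ə] by rule 1.
/d/ (between /o/ and /e/): no rule targets it → [d].
/e/ — between /d/ and /v/, in an unstressed syllable — surfaces as [ə] (rule 1).
/v/ (word-final) is unaffected → [v].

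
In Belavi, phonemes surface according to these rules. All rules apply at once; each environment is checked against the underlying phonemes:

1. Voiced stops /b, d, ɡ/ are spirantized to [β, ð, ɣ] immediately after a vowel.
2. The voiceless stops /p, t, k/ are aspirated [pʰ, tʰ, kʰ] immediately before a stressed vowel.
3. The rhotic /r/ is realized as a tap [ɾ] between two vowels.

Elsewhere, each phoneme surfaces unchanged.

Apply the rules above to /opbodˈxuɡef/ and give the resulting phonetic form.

/p/ (between /o/ and /b/): rule 2 targets it, but not immediately before a stressed vowel → unchanged [p].
/b/ (between /p/ and /o/) is in the target of rule 1 but the environment (immediately after a vowel) is not met → [b].
Rule 1 applies to /d/ (between /o/ and /x/: immediately after a vowel) → [ð].
Rule 1 applies to /ɡ/ (between /u/ and /e/: immediately after a vowel) → [ɣ].

[opboðˈxuɣef]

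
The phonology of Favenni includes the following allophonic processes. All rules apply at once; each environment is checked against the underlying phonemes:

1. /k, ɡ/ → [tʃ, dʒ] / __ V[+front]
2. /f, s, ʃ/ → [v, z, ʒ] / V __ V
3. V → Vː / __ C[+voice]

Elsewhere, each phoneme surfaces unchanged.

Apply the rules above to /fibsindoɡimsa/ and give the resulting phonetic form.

[fiːbsiːndoːdʒiːmsa]

/f/ (word-initial): rule 2 targets it, but not between two vowels → unchanged [f].
/i/ (between /f/ and /b/): before a voiced consonant, so rule 3 applies → [iː].
/b/ (between /i/ and /s/): no rule targets it → [b].
/s/ (between /b/ and /i/) fails the environment for rule 2, so it stays [s].
/i/ (between /s/ and /n/): before a voiced consonant, so rule 3 applies → [iː].
/n/ — not in any rule's target class → [n].
/d/ (between /n/ and /o/) is unaffected → [d].
Rule 3 applies to /o/ (between /d/ and /ɡ/: before a voiced consonant) → [oː].
/ɡ/ — between /o/ and /i/, before a front vowel — surfaces as [dʒ] (rule 1).
/i/ (between /ɡ/ and /m/) occurs before a voiced consonant → [iː] by rule 3.
/m/ — not in any rule's target class → [m].
/s/ (between /m/ and /a/): rule 2 targets it, but not between two vowels → unchanged [s].
/a/ (word-final) is in the target of rule 3 but the environment (before a voiced consonant) is not met → [a].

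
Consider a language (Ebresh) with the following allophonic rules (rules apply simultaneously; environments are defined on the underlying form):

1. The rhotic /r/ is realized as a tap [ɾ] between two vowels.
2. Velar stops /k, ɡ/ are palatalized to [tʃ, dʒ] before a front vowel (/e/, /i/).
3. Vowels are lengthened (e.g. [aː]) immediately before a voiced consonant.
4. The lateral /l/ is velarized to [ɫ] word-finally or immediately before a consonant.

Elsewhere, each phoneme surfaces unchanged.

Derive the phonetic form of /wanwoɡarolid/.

/w/ — not in any rule's target class → [w].
/a/ meets the environment for rule 3 (before a voiced consonant) → [aː].
/n/ — not in any rule's target class → [n].
/w/ — not in any rule's target class → [w].
/o/ (between /w/ and /ɡ/) occurs before a voiced consonant → [oː] by rule 3.
/ɡ/ (between /o/ and /a/): rule 2 targets it, but not before a front vowel → unchanged [ɡ].
/a/ (between /ɡ/ and /r/): before a voiced consonant, so rule 3 applies → [aː].
/r/ — between /a/ and /o/, between two vowels — surfaces as [ɾ] (rule 1).
Rule 3 applies to /o/ (between /r/ and /l/: before a voiced consonant) → [oː].
/l/ (between /o/ and /i/): rule 4 targets it, but not word-finally or immediately before a consonant → unchanged [l].
/i/ meets the environment for rule 3 (before a voiced consonant) → [iː].
/d/ — not in any rule's target class → [d].

[waːnwoːɡaːɾoːliːd]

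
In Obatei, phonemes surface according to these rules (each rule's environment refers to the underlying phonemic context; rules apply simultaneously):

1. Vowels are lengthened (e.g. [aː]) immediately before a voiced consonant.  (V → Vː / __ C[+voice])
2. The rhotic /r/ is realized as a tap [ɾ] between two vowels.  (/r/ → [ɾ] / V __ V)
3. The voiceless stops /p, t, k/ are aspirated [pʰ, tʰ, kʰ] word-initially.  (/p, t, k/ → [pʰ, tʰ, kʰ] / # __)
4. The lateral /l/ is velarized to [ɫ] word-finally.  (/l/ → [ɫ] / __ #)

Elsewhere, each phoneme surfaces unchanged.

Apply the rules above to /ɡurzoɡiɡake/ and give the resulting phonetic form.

[ɡuːrzoːɡiːɡake]

/ɡ/ (word-initial) is unaffected → [ɡ].
/u/ meets the environment for rule 1 (before a voiced consonant) → [uː].
/r/ — between /u/ and /z/; rule 2 does not apply here → [r].
/z/ stays [z].
/o/ (between /z/ and /ɡ/): before a voiced consonant, so rule 1 applies → [oː].
/ɡ/ (between /o/ and /i/): no rule targets it → [ɡ].
/i/ meets the environment for rule 1 (before a voiced consonant) → [iː].
/ɡ/ stays [ɡ].
/a/ (between /ɡ/ and /k/) fails the environment for rule 1, so it stays [a].
/k/ (between /a/ and /e/) is in the target of rule 3 but the environment (word-initially) is not met → [k].
/e/ (word-final): rule 1 targets it, but not before a voiced consonant → unchanged [e].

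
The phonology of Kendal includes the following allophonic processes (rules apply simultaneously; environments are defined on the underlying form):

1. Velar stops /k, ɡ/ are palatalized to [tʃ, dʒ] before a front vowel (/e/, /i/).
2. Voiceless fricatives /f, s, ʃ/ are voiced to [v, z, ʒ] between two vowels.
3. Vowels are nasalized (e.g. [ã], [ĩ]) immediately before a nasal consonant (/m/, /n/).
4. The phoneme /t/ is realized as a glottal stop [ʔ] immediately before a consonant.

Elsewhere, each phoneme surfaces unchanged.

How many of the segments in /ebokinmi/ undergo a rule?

2

Segments that undergo a rule: /k/ → [tʃ] (rule 1); /i/ → [ĩ] (rule 3).
All other segments surface unchanged.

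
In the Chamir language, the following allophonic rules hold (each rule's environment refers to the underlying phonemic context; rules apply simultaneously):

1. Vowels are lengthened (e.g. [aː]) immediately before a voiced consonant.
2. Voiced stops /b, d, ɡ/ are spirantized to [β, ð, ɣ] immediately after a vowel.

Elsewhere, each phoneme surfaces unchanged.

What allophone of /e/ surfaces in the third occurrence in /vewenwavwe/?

/e/ (word-final): rule 1 targets it, but not before a voiced consonant → unchanged [e].

[e]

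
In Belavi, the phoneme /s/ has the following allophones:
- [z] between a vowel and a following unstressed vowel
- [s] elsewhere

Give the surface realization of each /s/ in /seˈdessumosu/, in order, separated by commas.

[s], [s], [s], [z]

Occurrence 1 (position 1): no conditioning environment matches → elsewhere allophone [s].
Occurrence 2 (position 5): no conditioning environment matches → elsewhere allophone [s].
Occurrence 3 (position 6): no conditioning environment matches → elsewhere allophone [s].
Occurrence 4 (position 10): between a vowel and a following unstressed vowel → [z].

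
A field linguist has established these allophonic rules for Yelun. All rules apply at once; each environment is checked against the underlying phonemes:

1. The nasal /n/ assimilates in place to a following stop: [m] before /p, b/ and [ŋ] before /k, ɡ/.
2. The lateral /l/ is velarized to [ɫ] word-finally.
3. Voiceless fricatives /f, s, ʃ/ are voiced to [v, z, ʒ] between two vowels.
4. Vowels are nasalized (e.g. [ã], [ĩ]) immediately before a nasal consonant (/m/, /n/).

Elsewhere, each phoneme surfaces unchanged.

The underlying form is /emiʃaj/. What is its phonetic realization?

[ẽmiʒaj]

Rule 4 applies to /e/ (word-initial: before a nasal consonant) → [ẽ].
/m/ (between /e/ and /i/): no rule targets it → [m].
/i/ (between /m/ and /ʃ/): rule 4 targets it, but not before a nasal consonant → unchanged [i].
/ʃ/ (between /i/ and /a/): between two vowels, so rule 3 applies → [ʒ].
/a/ — between /ʃ/ and /j/; rule 4 does not apply here → [a].
/j/ stays [j].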